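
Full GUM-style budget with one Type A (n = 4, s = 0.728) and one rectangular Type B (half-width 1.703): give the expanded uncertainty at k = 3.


u_A = s / sqrt(n) = 0.728 / sqrt(4) = 0.364
u_B = half_width / sqrt(3) = 1.703 / sqrt(3) = 0.98322751
uc = sqrt(u_A^2 + u_B^2) = sqrt(0.364^2 + 0.98322751^2) = 1.0484428
U = k * uc = 3 * 1.0484428
U = 3.1453

3.1453


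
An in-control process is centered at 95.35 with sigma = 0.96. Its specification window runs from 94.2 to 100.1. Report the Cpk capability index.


Cpu = (USL - mean) / (3*sigma) = (100.1 - 95.35) / (3*0.96) = 1.6493
Cpl = (mean - LSL) / (3*sigma) = (95.35 - 94.2) / (3*0.96) = 0.3993
Cpk = min(Cpu, Cpl) = 0.3993

0.3993


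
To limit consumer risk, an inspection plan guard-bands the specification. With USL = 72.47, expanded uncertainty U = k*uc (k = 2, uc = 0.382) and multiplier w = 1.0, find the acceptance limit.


U = k * uc = 2 * 0.382 = 0.764
guard band g = w * U = 1.0 * 0.764 = 0.764
AL = USL - g = 72.47 - 0.764
AL = 71.7060

71.7060


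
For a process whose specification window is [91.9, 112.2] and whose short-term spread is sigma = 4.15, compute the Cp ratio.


Cp = (USL - LSL) / (6 * sigma)
= (112.2 - 91.9) / (6 * 4.15)
= 20.3000 / 24.9000
= 0.8153

0.8153


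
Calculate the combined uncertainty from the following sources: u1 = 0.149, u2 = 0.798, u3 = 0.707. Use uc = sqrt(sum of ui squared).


uc = sqrt(0.149^2 + 0.798^2 + 0.707^2)
uc = sqrt(1.158854)
uc = 1.0765

1.0765


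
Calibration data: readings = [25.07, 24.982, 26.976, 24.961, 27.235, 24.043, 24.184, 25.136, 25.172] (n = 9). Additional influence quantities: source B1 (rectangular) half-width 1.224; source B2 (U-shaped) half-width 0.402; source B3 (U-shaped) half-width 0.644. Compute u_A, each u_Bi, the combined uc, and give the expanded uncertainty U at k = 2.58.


mean = (25.07 + 24.982 + 26.976 + 24.961 + 27.235 + 24.043 + 24.184 + 25.136 + 25.172) / 9 = 25.30655556
s = sqrt(sum((x - mean)^2)/(n-1)) = 1.1005989
u_A = s / sqrt(n) = 1.1005989 / sqrt(9) = 0.3668663
u_B1 = 1.224 / sqrt(3) = 0.70667673
u_B2 = 0.402 / sqrt(2) = 0.28425693
u_B3 = 0.644 / sqrt(2) = 0.45537677
uc = sqrt(0.3668663^2 + 0.70667673^2 + 0.28425693^2 + 0.45537677^2) = 0.96028792
U = k * uc = 2.58 * 0.96028792
U = 2.4775

2.4775


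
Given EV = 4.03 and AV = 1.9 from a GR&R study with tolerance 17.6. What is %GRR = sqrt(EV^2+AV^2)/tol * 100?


GRR = sqrt(EV^2 + AV^2) = sqrt(4.03^2 + 1.9^2) = 4.4554349
%GRR = GRR / tol * 100 = 4.4554349 / 17.6 * 100
%GRR = 25.3150

25.3150


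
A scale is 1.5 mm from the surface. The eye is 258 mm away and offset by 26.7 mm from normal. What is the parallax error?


error = h * offset / d
= 1.5 * 26.7 / 258
= 0.1552

0.1552


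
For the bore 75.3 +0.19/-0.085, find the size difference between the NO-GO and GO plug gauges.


GO = nominal - lower_tol (smallest hole = maximum material condition)
GO = 75.3 - 0.085 = 75.215
NO-GO = nominal + upper_tol (largest hole = least material condition)
NO-GO = 75.3 + 0.19 = 75.49
spread = NO-GO - GO = 75.49 - 75.215 = 0.2750

0.2750


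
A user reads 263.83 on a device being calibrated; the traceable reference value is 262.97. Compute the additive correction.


Correction = standard - reading
= 262.97 - 263.83
= -0.8600

-0.8600


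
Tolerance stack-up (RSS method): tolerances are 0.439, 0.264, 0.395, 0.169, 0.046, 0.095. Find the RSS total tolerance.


RSS = sqrt(0.439^2 + 0.264^2 + 0.395^2 + 0.169^2 + 0.046^2 + 0.095^2)
= sqrt(0.458144)
= 0.6769

0.6769


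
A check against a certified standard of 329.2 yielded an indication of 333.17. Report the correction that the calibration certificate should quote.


Correction = standard - reading
= 329.2 - 333.17
= -3.9700

-3.9700


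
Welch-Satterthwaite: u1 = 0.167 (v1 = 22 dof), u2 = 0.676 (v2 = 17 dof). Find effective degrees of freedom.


uc = sqrt(u1^2 + u2^2) = sqrt(0.167^2 + 0.676^2) = 0.69632248
v_eff = uc^4 / (u1^4/v1 + u2^4/v2)
= 0.69632248^4 / (0.167^4/22 + 0.676^4/17)
= 0.23509406 / 0.012319299
v_eff = 19.0834

19.0834


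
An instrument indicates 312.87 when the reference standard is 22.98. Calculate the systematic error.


Systematic error = measured - true
= 312.87 - 22.98
= 289.8900

289.8900


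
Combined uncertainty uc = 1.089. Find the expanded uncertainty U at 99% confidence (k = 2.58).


U = k * uc
U = 2.58 * 1.089
U = 2.8096

2.8096


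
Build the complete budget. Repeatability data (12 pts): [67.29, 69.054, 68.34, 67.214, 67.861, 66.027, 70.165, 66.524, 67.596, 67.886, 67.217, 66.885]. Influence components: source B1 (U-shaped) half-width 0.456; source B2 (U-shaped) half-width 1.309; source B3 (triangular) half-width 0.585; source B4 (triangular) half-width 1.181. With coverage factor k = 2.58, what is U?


mean = (67.29 + 69.054 + 68.34 + 67.214 + 67.861 + 66.027 + 70.165 + 66.524 + 67.596 + 67.886 + 67.217 + 66.885) / 12 = 67.67158333
s = sqrt(sum((x - mean)^2)/(n-1)) = 1.1226794
u_A = s / sqrt(n) = 1.1226794 / sqrt(12) = 0.32408963
u_B1 = 0.456 / sqrt(2) = 0.32244069
u_B2 = 1.309 / sqrt(2) = 0.92560278
u_B3 = 0.585 / sqrt(6) = 0.23882525
u_B4 = 1.181 / sqrt(6) = 0.48214123
uc = sqrt(0.32408963^2 + 0.32244069^2 + 0.92560278^2 + 0.23882525^2 + 0.48214123^2) = 1.1641479
U = k * uc = 2.58 * 1.1641479
U = 3.0035

3.0035


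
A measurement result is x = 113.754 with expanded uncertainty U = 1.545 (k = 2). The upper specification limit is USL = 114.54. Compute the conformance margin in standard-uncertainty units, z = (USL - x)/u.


u = U / k = 1.545 / 2 = 0.7725
margin = |USL - x| = |114.54 - 113.754| = 0.786
z = margin / u = 0.786 / 0.7725
z = 1.0175

1.0175


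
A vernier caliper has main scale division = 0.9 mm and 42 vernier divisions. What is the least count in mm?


LC = MSD / n_div
= 0.9 / 42
= 0.0214

0.0214


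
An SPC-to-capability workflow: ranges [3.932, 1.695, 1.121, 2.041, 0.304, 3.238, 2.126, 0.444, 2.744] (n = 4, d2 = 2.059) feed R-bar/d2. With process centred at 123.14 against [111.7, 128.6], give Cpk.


R_bar = (3.932 + 1.695 + 1.121 + 2.041 + 0.304 + 3.238 + 2.126 + 0.444 + 2.744) / 9 = 1.9605556
sigma = R_bar / d2 = 1.9605556 / 2.059 = 0.95218825
Cp = (USL - LSL)/(6*sigma) = (128.6 - 111.7)/(6*0.95218825) = 2.9581
Cpu = (128.6 - 123.14)/(3*0.95218825) = 1.9114
Cpl = (123.14 - 111.7)/(3*0.95218825) = 4.0048
Cpk = min(Cpu, Cpl) = 1.9114

1.9114


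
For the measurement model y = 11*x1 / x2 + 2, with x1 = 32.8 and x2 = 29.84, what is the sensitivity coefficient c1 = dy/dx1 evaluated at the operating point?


y = 11*x1 / x2 + 2
dy/dx1 = 11/x2
Evaluate at x2 = 29.84: c1 = 11 / 29.84
c1 = 0.3686

0.3686


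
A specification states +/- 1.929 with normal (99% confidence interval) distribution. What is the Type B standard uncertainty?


u_B = half_width / 2.576
u_B = 1.929 / 2.576
u_B = 0.7488

0.7488


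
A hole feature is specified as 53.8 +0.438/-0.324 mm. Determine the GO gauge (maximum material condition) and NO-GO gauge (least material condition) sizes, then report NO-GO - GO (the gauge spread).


GO = nominal - lower_tol (smallest hole = maximum material condition)
GO = 53.8 - 0.324 = 53.476
NO-GO = nominal + upper_tol (largest hole = least material condition)
NO-GO = 53.8 + 0.438 = 54.238
spread = NO-GO - GO = 54.238 - 53.476 = 0.7620

0.7620


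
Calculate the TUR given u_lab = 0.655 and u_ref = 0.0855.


TUR = u_lab / u_ref
= 0.655 / 0.0855
= 7.6608

7.6608


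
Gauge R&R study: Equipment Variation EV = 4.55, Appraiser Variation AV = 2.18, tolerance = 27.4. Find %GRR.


GRR = sqrt(EV^2 + AV^2) = sqrt(4.55^2 + 2.18^2) = 5.0452849
%GRR = GRR / tol * 100 = 5.0452849 / 27.4 * 100
%GRR = 18.4134

18.4134


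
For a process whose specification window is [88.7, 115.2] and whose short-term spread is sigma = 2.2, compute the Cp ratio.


Cp = (USL - LSL) / (6 * sigma)
= (115.2 - 88.7) / (6 * 2.2)
= 26.5000 / 13.2000
= 2.0076

2.0076


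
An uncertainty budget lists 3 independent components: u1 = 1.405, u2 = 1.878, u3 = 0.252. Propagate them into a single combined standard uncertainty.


uc = sqrt(1.405^2 + 1.878^2 + 0.252^2)
uc = sqrt(5.564413)
uc = 2.3589

2.3589


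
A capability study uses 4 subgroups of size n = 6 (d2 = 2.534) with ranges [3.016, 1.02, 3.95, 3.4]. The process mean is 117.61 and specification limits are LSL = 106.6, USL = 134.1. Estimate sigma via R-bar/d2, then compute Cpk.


R_bar = (3.016 + 1.02 + 3.95 + 3.4) / 4 = 2.8465
sigma = R_bar / d2 = 2.8465 / 2.534 = 1.1233228
Cp = (USL - LSL)/(6*sigma) = (134.1 - 106.6)/(6*1.1233228) = 4.0802
Cpu = (134.1 - 117.61)/(3*1.1233228) = 4.8932
Cpl = (117.61 - 106.6)/(3*1.1233228) = 3.2671
Cpk = min(Cpu, Cpl) = 3.2671

3.2671


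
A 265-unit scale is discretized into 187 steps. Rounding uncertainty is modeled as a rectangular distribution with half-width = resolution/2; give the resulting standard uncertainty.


resolution = range / divisions
resolution = 265 / 187 = 1.4171123
u_res = resolution / (2*sqrt(3))
u_res = 1.4171123 / 3.4641016
u_res = 0.4091

0.4091


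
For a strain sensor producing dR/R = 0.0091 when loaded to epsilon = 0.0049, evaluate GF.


GF = (dR/R) / epsilon
= 0.0091 / 0.0049
= 1.8571

1.8571


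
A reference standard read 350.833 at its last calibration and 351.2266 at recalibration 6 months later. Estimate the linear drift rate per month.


rate = (v2 - v1) / months
= (351.2266 - 350.833) / 6
= 0.3936 / 6
= 0.0656

0.0656


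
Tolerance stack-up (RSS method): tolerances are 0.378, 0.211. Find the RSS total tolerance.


RSS = sqrt(0.378^2 + 0.211^2)
= sqrt(0.187405)
= 0.4329

0.4329


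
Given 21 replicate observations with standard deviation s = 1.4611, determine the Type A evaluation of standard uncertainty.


u_A = s / sqrt(n)
u_A = 1.4611 / sqrt(21)
u_A = 1.4611 / 4.5825757
u_A = 0.3188

0.3188


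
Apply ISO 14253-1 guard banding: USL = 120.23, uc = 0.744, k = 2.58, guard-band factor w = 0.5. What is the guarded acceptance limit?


U = k * uc = 2.58 * 0.744 = 1.91952
guard band g = w * U = 0.5 * 1.91952 = 0.95976
AL = USL - g = 120.23 - 0.95976
AL = 119.2702

119.2702


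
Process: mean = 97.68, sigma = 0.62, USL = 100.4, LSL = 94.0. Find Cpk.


Cpu = (USL - mean) / (3*sigma) = (100.4 - 97.68) / (3*0.62) = 1.4624
Cpl = (mean - LSL) / (3*sigma) = (97.68 - 94.0) / (3*0.62) = 1.9785
Cpk = min(Cpu, Cpl) = 1.4624

1.4624


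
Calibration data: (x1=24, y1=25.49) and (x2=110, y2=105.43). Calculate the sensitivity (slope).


slope = (y2 - y1) / (x2 - x1)
= (105.43 - 25.49) / (110 - 24)
= 79.9400 / 86
= 0.9295

0.9295


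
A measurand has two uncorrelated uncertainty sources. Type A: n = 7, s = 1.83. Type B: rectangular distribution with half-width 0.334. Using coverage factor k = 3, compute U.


u_A = s / sqrt(n) = 1.83 / sqrt(7) = 0.69167499
u_B = half_width / sqrt(3) = 0.334 / sqrt(3) = 0.19283499
uc = sqrt(u_A^2 + u_B^2) = sqrt(0.69167499^2 + 0.19283499^2) = 0.71805266
U = k * uc = 3 * 0.71805266
U = 2.1542

2.1542


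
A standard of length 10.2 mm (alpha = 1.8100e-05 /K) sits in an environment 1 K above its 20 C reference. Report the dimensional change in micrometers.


dL = L * alpha * dT
= 10.2 * 1.8100e-05 * 1
= 1.8460000e-04 mm
dL_um = 1.8460000e-04 * 1000 = 0.1846 um

0.1846


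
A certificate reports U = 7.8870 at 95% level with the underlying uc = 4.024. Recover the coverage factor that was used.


k = U / uc
k = 7.8870 / 4.024
k = 1.96

1.96


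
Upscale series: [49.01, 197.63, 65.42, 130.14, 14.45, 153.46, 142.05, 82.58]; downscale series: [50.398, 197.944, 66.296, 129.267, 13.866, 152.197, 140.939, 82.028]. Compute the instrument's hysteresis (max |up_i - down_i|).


|49.01 - 50.398| = 1.3880
|197.63 - 197.944| = 0.3140
|65.42 - 66.296| = 0.8760
|130.14 - 129.267| = 0.8730
|14.45 - 13.866| = 0.5840
|153.46 - 152.197| = 1.2630
|142.05 - 140.939| = 1.1110
|82.58 - 82.028| = 0.5520
hysteresis = max(diffs) = 1.3880

1.3880


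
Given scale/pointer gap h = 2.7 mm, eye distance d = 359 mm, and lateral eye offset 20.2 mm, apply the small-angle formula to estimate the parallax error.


error = h * offset / d
= 2.7 * 20.2 / 359
= 0.1519

0.1519


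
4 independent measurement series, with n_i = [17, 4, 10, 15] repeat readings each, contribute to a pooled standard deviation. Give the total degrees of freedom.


nu = sum_i (n_i - 1)
nu = ((17 - 1) + (4 - 1) + (10 - 1) + (15 - 1))
nu = 16 + 3 + 9 + 14
nu = 42

42


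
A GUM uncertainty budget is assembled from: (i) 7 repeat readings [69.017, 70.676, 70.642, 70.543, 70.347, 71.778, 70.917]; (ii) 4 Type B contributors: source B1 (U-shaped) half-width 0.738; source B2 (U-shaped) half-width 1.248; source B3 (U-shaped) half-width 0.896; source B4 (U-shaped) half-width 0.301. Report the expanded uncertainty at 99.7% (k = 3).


mean = (69.017 + 70.676 + 70.642 + 70.543 + 70.347 + 71.778 + 70.917) / 7 = 70.56
s = sqrt(sum((x - mean)^2)/(n-1)) = 0.82236042
u_A = s / sqrt(n) = 0.82236042 / sqrt(7) = 0.31082302
u_B1 = 0.738 / sqrt(2) = 0.5218448
u_B2 = 1.248 / sqrt(2) = 0.88246926
u_B3 = 0.896 / sqrt(2) = 0.63356768
u_B4 = 0.301 / sqrt(2) = 0.21283914
uc = sqrt(0.31082302^2 + 0.5218448^2 + 0.88246926^2 + 0.63356768^2 + 0.21283914^2) = 1.2626929
U = k * uc = 3 * 1.2626929
U = 3.7881

3.7881


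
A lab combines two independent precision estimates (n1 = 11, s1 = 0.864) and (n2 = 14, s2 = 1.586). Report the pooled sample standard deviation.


s_p = sqrt(((n1-1)*s1^2 + (n2-1)*s2^2) / (n1+n2-2))
numerator = (11-1)*0.864^2 + (14-1)*1.586^2 = 7.46496 + 32.700148 = 40.165108
denominator = 11 + 14 - 2 = 23
s_p^2 = 40.165108 / 23 = 1.746309
s_p = sqrt(1.746309) = 1.3215

1.3215


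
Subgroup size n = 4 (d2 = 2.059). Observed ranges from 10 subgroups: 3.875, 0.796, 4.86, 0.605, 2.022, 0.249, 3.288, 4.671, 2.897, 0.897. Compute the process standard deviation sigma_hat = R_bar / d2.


R_bar = (3.875 + 0.796 + 4.86 + 0.605 + 2.022 + 0.249 + 3.288 + 4.671 + 2.897 + 0.897) / 10
R_bar = 24.16 / 10 = 2.416
sigma_hat = R_bar / d2 = 2.416 / 2.059 = 1.1734

1.1734


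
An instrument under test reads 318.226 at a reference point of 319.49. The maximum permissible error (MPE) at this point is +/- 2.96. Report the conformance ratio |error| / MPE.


e = indication - reference = 318.226 - 319.49 = -1.2640
|e| = 1.2640
ratio = |e| / MPE = 1.2640 / 2.96
ratio = 0.4270

0.4270


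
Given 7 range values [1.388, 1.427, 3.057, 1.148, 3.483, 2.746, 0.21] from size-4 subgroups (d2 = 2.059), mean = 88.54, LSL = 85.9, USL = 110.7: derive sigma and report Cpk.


R_bar = (1.388 + 1.427 + 3.057 + 1.148 + 3.483 + 2.746 + 0.21) / 7 = 1.9227143
sigma = R_bar / d2 = 1.9227143 / 2.059 = 0.93380976
Cp = (USL - LSL)/(6*sigma) = (110.7 - 85.9)/(6*0.93380976) = 4.4263
Cpu = (110.7 - 88.54)/(3*0.93380976) = 7.9102
Cpl = (88.54 - 85.9)/(3*0.93380976) = 0.9424
Cpk = min(Cpu, Cpl) = 0.9424

0.9424


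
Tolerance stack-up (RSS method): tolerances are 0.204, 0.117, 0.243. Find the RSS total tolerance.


RSS = sqrt(0.204^2 + 0.117^2 + 0.243^2)
= sqrt(0.114354)
= 0.3382

0.3382


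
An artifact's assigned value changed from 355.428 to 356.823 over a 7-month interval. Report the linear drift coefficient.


rate = (v2 - v1) / months
= (356.823 - 355.428) / 7
= 1.3950 / 7
= 0.1993

0.1993


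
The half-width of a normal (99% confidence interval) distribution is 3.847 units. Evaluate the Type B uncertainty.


u_B = half_width / 2.576
u_B = 3.847 / 2.576
u_B = 1.4934

1.4934


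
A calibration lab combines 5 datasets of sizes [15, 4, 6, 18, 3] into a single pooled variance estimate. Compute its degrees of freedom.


nu = sum_i (n_i - 1)
nu = ((15 - 1) + (4 - 1) + (6 - 1) + (18 - 1) + (3 - 1))
nu = 14 + 3 + 5 + 17 + 2
nu = 41

41


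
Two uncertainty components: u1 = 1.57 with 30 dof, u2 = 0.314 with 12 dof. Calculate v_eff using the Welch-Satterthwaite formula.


uc = sqrt(u1^2 + u2^2) = sqrt(1.57^2 + 0.314^2) = 1.6010921
v_eff = uc^4 / (u1^4/v1 + u2^4/v2)
= 1.6010921^4 / (1.57^4/30 + 0.314^4/12)
= 6.5715113 / 0.2033345
v_eff = 32.3187

32.3187


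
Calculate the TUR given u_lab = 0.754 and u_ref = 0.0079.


TUR = u_lab / u_ref
= 0.754 / 0.0079
= 95.4430

95.4430


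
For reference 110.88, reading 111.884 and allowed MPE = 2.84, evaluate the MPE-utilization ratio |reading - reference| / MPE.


e = indication - reference = 111.884 - 110.88 = 1.0040
|e| = 1.0040
ratio = |e| / MPE = 1.0040 / 2.84
ratio = 0.3535

0.3535


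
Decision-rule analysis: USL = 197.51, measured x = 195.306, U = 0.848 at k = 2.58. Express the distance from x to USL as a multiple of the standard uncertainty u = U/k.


u = U / k = 0.848 / 2.58 = 0.32868217
margin = |USL - x| = |197.51 - 195.306| = 2.204
z = margin / u = 2.204 / 0.32868217
z = 6.7056

6.7056


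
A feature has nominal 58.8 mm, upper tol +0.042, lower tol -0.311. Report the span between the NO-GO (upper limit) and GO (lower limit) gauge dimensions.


GO = nominal - lower_tol (smallest hole = maximum material condition)
GO = 58.8 - 0.311 = 58.489
NO-GO = nominal + upper_tol (largest hole = least material condition)
NO-GO = 58.8 + 0.042 = 58.842
spread = NO-GO - GO = 58.842 - 58.489 = 0.3530

0.3530


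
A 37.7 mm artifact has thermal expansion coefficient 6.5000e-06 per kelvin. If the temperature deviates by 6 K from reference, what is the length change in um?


dL = L * alpha * dT
= 37.7 * 6.5000e-06 * 6
= 0.0014703 mm
dL_um = 0.0014703 * 1000 = 1.4703 um

1.4703


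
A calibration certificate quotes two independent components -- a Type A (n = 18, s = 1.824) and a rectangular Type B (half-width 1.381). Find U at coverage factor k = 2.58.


u_A = s / sqrt(n) = 1.824 / sqrt(18) = 0.42992092
u_B = half_width / sqrt(3) = 1.381 / sqrt(3) = 0.79732072
uc = sqrt(u_A^2 + u_B^2) = sqrt(0.42992092^2 + 0.79732072^2) = 0.90584343
U = k * uc = 2.58 * 0.90584343
U = 2.3371

2.3371


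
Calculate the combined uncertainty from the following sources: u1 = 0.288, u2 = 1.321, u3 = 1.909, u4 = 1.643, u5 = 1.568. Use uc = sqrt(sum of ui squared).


uc = sqrt(0.288^2 + 1.321^2 + 1.909^2 + 1.643^2 + 1.568^2)
uc = sqrt(10.630339)
uc = 3.2604

3.2604


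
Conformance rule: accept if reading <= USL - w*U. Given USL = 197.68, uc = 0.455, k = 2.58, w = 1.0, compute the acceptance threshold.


U = k * uc = 2.58 * 0.455 = 1.1739
guard band g = w * U = 1.0 * 1.1739 = 1.1739
AL = USL - g = 197.68 - 1.1739
AL = 196.5061

196.5061


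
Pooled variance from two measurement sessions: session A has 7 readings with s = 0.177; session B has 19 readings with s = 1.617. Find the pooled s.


s_p = sqrt(((n1-1)*s1^2 + (n2-1)*s2^2) / (n1+n2-2))
numerator = (7-1)*0.177^2 + (19-1)*1.617^2 = 0.187974 + 47.064402 = 47.252376
denominator = 7 + 19 - 2 = 24
s_p^2 = 47.252376 / 24 = 1.968849
s_p = sqrt(1.968849) = 1.4032

1.4032


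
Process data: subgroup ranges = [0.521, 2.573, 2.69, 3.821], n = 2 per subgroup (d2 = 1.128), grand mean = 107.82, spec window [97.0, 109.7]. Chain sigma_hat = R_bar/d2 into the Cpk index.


R_bar = (0.521 + 2.573 + 2.69 + 3.821) / 4 = 2.40125
sigma = R_bar / d2 = 2.40125 / 1.128 = 2.1287677
Cp = (USL - LSL)/(6*sigma) = (109.7 - 97.0)/(6*2.1287677) = 0.9943
Cpu = (109.7 - 107.82)/(3*2.1287677) = 0.2944
Cpl = (107.82 - 97.0)/(3*2.1287677) = 1.6943
Cpk = min(Cpu, Cpl) = 0.2944

0.2944


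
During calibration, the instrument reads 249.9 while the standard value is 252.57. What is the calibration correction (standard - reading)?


Correction = standard - reading
= 252.57 - 249.9
= 2.6700

2.6700


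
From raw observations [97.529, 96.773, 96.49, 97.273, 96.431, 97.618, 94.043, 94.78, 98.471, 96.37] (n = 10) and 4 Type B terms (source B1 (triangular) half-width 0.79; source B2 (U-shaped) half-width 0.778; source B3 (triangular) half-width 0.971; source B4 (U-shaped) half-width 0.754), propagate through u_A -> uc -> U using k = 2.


mean = (97.529 + 96.773 + 96.49 + 97.273 + 96.431 + 97.618 + 94.043 + 94.78 + 98.471 + 96.37) / 10 = 96.5778
s = sqrt(sum((x - mean)^2)/(n-1)) = 1.325902
u_A = s / sqrt(n) = 1.325902 / sqrt(10) = 0.41928703
u_B1 = 0.79 / sqrt(6) = 0.32251615
u_B2 = 0.778 / sqrt(2) = 0.55012908
u_B3 = 0.971 / sqrt(6) = 0.39640909
u_B4 = 0.754 / sqrt(2) = 0.53315851
uc = sqrt(0.41928703^2 + 0.32251615^2 + 0.55012908^2 + 0.39640909^2 + 0.53315851^2) = 1.0118589
U = k * uc = 2 * 1.0118589
U = 2.0237

2.0237


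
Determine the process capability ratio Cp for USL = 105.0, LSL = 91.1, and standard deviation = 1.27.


Cp = (USL - LSL) / (6 * sigma)
= (105.0 - 91.1) / (6 * 1.27)
= 13.9000 / 7.6200
= 1.8241

1.8241


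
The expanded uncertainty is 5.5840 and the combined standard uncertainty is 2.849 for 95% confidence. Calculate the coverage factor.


k = U / uc
k = 5.5840 / 2.849
k = 1.96

1.96


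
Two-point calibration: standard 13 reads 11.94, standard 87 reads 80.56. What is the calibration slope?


slope = (y2 - y1) / (x2 - x1)
= (80.56 - 11.94) / (87 - 13)
= 68.6200 / 74
= 0.9273

0.9273


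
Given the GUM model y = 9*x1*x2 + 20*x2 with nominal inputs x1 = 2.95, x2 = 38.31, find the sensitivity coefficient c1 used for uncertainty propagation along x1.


y = 9*x1*x2 + 20*x2
dy/dx1 = 9*x2
Evaluate at x2 = 38.31: c1 = 9 * 38.31
c1 = 344.7900

344.7900


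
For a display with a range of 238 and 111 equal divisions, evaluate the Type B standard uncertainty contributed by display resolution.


resolution = range / divisions
resolution = 238 / 111 = 2.1441441
u_res = resolution / (2*sqrt(3))
u_res = 2.1441441 / 3.4641016
u_res = 0.6190

0.6190


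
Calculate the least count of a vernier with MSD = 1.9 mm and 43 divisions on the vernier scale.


LC = MSD / n_div
= 1.9 / 43
= 0.0442

0.0442


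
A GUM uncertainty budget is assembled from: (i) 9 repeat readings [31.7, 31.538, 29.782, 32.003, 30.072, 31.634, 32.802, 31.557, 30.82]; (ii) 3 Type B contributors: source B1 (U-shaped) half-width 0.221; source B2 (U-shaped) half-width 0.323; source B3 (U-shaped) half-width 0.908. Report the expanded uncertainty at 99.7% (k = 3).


mean = (31.7 + 31.538 + 29.782 + 32.003 + 30.072 + 31.634 + 32.802 + 31.557 + 30.82) / 9 = 31.32311111
s = sqrt(sum((x - mean)^2)/(n-1)) = 0.94752064
u_A = s / sqrt(n) = 0.94752064 / sqrt(9) = 0.31584021
u_B1 = 0.221 / sqrt(2) = 0.1562706
u_B2 = 0.323 / sqrt(2) = 0.22839549
u_B3 = 0.908 / sqrt(2) = 0.64205296
uc = sqrt(0.31584021^2 + 0.1562706^2 + 0.22839549^2 + 0.64205296^2) = 0.76718449
U = k * uc = 3 * 0.76718449
U = 2.3016

2.3016


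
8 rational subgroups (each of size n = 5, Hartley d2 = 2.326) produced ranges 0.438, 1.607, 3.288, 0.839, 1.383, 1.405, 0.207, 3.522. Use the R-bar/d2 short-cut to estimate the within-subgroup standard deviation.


R_bar = (0.438 + 1.607 + 3.288 + 0.839 + 1.383 + 1.405 + 0.207 + 3.522) / 8
R_bar = 12.689 / 8 = 1.586125
sigma_hat = R_bar / d2 = 1.586125 / 2.326 = 0.6819

0.6819


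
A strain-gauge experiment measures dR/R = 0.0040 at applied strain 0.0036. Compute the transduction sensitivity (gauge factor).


GF = (dR/R) / epsilon
= 0.0040 / 0.0036
= 1.1111

1.1111


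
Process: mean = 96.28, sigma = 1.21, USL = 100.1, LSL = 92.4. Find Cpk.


Cpu = (USL - mean) / (3*sigma) = (100.1 - 96.28) / (3*1.21) = 1.0523
Cpl = (mean - LSL) / (3*sigma) = (96.28 - 92.4) / (3*1.21) = 1.0689
Cpk = min(Cpu, Cpl) = 1.0523

1.0523


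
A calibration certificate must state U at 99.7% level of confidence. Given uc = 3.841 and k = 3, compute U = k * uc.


U = k * uc
U = 3 * 3.841
U = 11.5230

11.5230


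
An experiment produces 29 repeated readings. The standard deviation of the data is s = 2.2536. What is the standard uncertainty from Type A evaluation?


u_A = s / sqrt(n)
u_A = 2.2536 / sqrt(29)
u_A = 2.2536 / 5.3851648
u_A = 0.4185

0.4185


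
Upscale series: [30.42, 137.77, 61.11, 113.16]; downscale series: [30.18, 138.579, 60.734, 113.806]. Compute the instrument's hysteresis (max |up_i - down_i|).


|30.42 - 30.18| = 0.2400
|137.77 - 138.579| = 0.8090
|61.11 - 60.734| = 0.3760
|113.16 - 113.806| = 0.6460
hysteresis = max(diffs) = 0.8090

0.8090


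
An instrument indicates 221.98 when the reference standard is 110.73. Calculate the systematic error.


Systematic error = measured - true
= 221.98 - 110.73
= 111.2500

111.2500


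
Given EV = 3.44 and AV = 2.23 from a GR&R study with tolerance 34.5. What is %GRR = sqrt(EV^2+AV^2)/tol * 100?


GRR = sqrt(EV^2 + AV^2) = sqrt(3.44^2 + 2.23^2) = 4.0995731
%GRR = GRR / tol * 100 = 4.0995731 / 34.5 * 100
%GRR = 11.8828

11.8828


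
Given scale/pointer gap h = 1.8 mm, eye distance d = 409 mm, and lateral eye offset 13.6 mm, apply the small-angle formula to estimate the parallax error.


error = h * offset / d
= 1.8 * 13.6 / 409
= 0.0599

0.0599


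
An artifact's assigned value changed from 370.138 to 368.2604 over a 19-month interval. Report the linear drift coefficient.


rate = (v2 - v1) / months
= (368.2604 - 370.138) / 19
= -1.8776 / 19
= -0.0988

-0.0988


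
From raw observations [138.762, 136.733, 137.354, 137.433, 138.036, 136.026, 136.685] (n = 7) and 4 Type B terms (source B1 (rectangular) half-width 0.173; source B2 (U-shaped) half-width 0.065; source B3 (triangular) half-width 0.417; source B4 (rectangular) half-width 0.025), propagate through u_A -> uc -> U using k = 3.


mean = (138.762 + 136.733 + 137.354 + 137.433 + 138.036 + 136.026 + 136.685) / 7 = 137.2898571
s = sqrt(sum((x - mean)^2)/(n-1)) = 0.91486018
u_A = s / sqrt(n) = 0.91486018 / sqrt(7) = 0.34578465
u_B1 = 0.173 / sqrt(3) = 0.099881597
u_B2 = 0.065 / sqrt(2) = 0.045961941
u_B3 = 0.417 / sqrt(6) = 0.17023954
u_B4 = 0.025 / sqrt(3) = 0.014433757
uc = sqrt(0.34578465^2 + 0.099881597^2 + 0.045961941^2 + 0.17023954^2 + 0.014433757^2) = 0.40105572
U = k * uc = 3 * 0.40105572
U = 1.2032

1.2032


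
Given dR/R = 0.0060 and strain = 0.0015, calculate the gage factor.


GF = (dR/R) / epsilon
= 0.0060 / 0.0015
= 4.0000

4.0000


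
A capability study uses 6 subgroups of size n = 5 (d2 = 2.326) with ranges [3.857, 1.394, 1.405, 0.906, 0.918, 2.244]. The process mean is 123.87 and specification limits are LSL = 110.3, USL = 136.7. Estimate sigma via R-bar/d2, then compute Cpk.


R_bar = (3.857 + 1.394 + 1.405 + 0.906 + 0.918 + 2.244) / 6 = 1.7873333
sigma = R_bar / d2 = 1.7873333 / 2.326 = 0.768415
Cp = (USL - LSL)/(6*sigma) = (136.7 - 110.3)/(6*0.768415) = 5.7261
Cpu = (136.7 - 123.87)/(3*0.768415) = 5.5656
Cpl = (123.87 - 110.3)/(3*0.768415) = 5.8866
Cpk = min(Cpu, Cpl) = 5.5656

5.5656


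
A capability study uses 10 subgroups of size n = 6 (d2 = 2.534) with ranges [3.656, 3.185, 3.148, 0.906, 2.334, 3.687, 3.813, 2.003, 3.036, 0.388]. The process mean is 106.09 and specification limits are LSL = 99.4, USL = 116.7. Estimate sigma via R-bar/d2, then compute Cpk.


R_bar = (3.656 + 3.185 + 3.148 + 0.906 + 2.334 + 3.687 + 3.813 + 2.003 + 3.036 + 0.388) / 10 = 2.6156
sigma = R_bar / d2 = 2.6156 / 2.534 = 1.0322021
Cp = (USL - LSL)/(6*sigma) = (116.7 - 99.4)/(6*1.0322021) = 2.7934
Cpu = (116.7 - 106.09)/(3*1.0322021) = 3.4263
Cpl = (106.09 - 99.4)/(3*1.0322021) = 2.1604
Cpk = min(Cpu, Cpl) = 2.1604

2.1604


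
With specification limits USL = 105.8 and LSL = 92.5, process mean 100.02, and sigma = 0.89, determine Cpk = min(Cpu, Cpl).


Cpu = (USL - mean) / (3*sigma) = (105.8 - 100.02) / (3*0.89) = 2.1648
Cpl = (mean - LSL) / (3*sigma) = (100.02 - 92.5) / (3*0.89) = 2.8165
Cpk = min(Cpu, Cpl) = 2.1648

2.1648


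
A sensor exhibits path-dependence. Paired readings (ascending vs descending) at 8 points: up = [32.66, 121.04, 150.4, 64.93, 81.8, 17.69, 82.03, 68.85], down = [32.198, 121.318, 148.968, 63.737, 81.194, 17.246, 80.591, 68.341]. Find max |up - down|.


|32.66 - 32.198| = 0.4620
|121.04 - 121.318| = 0.2780
|150.4 - 148.968| = 1.4320
|64.93 - 63.737| = 1.1930
|81.8 - 81.194| = 0.6060
|17.69 - 17.246| = 0.4440
|82.03 - 80.591| = 1.4390
|68.85 - 68.341| = 0.5090
hysteresis = max(diffs) = 1.4390

1.4390


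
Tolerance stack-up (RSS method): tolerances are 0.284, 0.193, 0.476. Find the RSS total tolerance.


RSS = sqrt(0.284^2 + 0.193^2 + 0.476^2)
= sqrt(0.344481)
= 0.5869

0.5869


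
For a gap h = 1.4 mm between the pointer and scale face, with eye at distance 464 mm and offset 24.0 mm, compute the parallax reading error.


error = h * offset / d
= 1.4 * 24.0 / 464
= 0.0724

0.0724


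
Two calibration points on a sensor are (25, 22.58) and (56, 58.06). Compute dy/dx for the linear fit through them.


slope = (y2 - y1) / (x2 - x1)
= (58.06 - 22.58) / (56 - 25)
= 35.4800 / 31
= 1.1445

1.1445


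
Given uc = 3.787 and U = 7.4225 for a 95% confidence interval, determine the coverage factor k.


k = U / uc
k = 7.4225 / 3.787
k = 1.96

1.96


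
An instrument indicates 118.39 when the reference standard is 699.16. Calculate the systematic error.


Systematic error = measured - true
= 118.39 - 699.16
= -580.7700

-580.7700


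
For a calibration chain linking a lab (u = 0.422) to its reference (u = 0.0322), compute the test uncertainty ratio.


TUR = u_lab / u_ref
= 0.422 / 0.0322
= 13.1056

13.1056


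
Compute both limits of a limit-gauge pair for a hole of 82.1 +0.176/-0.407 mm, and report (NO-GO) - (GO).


GO = nominal - lower_tol (smallest hole = maximum material condition)
GO = 82.1 - 0.407 = 81.693
NO-GO = nominal + upper_tol (largest hole = least material condition)
NO-GO = 82.1 + 0.176 = 82.276
spread = NO-GO - GO = 82.276 - 81.693 = 0.5830

0.5830


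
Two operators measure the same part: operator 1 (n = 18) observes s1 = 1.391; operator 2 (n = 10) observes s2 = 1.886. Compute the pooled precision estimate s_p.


s_p = sqrt(((n1-1)*s1^2 + (n2-1)*s2^2) / (n1+n2-2))
numerator = (18-1)*1.391^2 + (10-1)*1.886^2 = 32.892977 + 32.012964 = 64.905941
denominator = 18 + 10 - 2 = 26
s_p^2 = 64.905941 / 26 = 2.4963823
s_p = sqrt(2.4963823) = 1.5800

1.5800


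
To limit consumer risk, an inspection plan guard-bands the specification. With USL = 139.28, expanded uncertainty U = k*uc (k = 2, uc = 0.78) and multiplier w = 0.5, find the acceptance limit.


U = k * uc = 2 * 0.78 = 1.56
guard band g = w * U = 0.5 * 1.56 = 0.78
AL = USL - g = 139.28 - 0.78
AL = 138.5000

138.5000


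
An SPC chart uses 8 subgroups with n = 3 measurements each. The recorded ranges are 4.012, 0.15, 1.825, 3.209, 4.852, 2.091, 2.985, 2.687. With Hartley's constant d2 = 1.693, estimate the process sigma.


R_bar = (4.012 + 0.15 + 1.825 + 3.209 + 4.852 + 2.091 + 2.985 + 2.687) / 8
R_bar = 21.811 / 8 = 2.726375
sigma_hat = R_bar / d2 = 2.726375 / 1.693 = 1.6104

1.6104


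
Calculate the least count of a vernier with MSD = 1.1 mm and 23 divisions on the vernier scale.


LC = MSD / n_div
= 1.1 / 23
= 0.0478

0.0478


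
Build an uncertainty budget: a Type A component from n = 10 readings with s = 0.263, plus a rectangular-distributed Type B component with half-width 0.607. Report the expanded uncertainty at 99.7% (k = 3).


u_A = s / sqrt(n) = 0.263 / sqrt(10) = 0.083167902
u_B = half_width / sqrt(3) = 0.607 / sqrt(3) = 0.35045161
uc = sqrt(u_A^2 + u_B^2) = sqrt(0.083167902^2 + 0.35045161^2) = 0.360185
U = k * uc = 3 * 0.360185
U = 1.0806

1.0806


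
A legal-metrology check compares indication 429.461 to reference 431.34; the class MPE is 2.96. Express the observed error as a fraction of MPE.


e = indication - reference = 429.461 - 431.34 = -1.8790
|e| = 1.8790
ratio = |e| / MPE = 1.8790 / 2.96
ratio = 0.6348

0.6348


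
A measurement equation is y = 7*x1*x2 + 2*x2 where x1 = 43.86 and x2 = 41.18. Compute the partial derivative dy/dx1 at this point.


y = 7*x1*x2 + 2*x2
dy/dx1 = 7*x2
Evaluate at x2 = 41.18: c1 = 7 * 41.18
c1 = 288.2600

288.2600


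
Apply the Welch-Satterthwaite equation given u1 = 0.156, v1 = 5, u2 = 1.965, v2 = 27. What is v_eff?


uc = sqrt(u1^2 + u2^2) = sqrt(0.156^2 + 1.965^2) = 1.9711826
v_eff = uc^4 / (u1^4/v1 + u2^4/v2)
= 1.9711826^4 / (0.156^4/5 + 1.965^4/27)
= 15.097583 / 0.5523058
v_eff = 27.3356

27.3356


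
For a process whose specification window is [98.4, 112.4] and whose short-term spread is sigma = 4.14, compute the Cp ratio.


Cp = (USL - LSL) / (6 * sigma)
= (112.4 - 98.4) / (6 * 4.14)
= 14.0000 / 24.8400
= 0.5636

0.5636


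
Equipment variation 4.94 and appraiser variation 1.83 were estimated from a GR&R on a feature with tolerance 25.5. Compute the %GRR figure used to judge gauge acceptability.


GRR = sqrt(EV^2 + AV^2) = sqrt(4.94^2 + 1.83^2) = 5.2680642
%GRR = GRR / tol * 100 = 5.2680642 / 25.5 * 100
%GRR = 20.6591

20.6591


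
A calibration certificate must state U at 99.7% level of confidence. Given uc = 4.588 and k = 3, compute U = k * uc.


U = k * uc
U = 3 * 4.588
U = 13.7640

13.7640


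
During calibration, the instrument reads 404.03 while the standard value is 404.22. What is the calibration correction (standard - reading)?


Correction = standard - reading
= 404.22 - 404.03
= 0.1900

0.1900


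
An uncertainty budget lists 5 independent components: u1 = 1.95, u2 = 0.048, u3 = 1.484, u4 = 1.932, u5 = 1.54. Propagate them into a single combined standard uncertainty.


uc = sqrt(1.95^2 + 0.048^2 + 1.484^2 + 1.932^2 + 1.54^2)
uc = sqrt(12.111284)
uc = 3.4801

3.4801


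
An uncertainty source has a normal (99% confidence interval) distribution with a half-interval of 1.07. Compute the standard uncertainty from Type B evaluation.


u_B = half_width / 2.576
u_B = 1.07 / 2.576
u_B = 0.4154

0.4154


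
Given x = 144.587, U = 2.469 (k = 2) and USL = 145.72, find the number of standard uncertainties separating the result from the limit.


u = U / k = 2.469 / 2 = 1.2345
margin = |USL - x| = |145.72 - 144.587| = 1.133
z = margin / u = 1.133 / 1.2345
z = 0.9178

0.9178


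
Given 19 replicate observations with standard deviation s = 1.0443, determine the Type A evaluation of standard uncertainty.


u_A = s / sqrt(n)
u_A = 1.0443 / sqrt(19)
u_A = 1.0443 / 4.3588989
u_A = 0.2396

0.2396


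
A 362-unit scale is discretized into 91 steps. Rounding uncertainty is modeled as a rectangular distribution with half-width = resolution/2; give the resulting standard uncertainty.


resolution = range / divisions
resolution = 362 / 91 = 3.978022
u_res = resolution / (2*sqrt(3))
u_res = 3.978022 / 3.4641016
u_res = 1.1484

1.1484


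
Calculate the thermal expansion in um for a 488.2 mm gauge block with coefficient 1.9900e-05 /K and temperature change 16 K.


dL = L * alpha * dT
= 488.2 * 1.9900e-05 * 16
= 0.1554429 mm
dL_um = 0.1554429 * 1000 = 155.4429 um

155.4429


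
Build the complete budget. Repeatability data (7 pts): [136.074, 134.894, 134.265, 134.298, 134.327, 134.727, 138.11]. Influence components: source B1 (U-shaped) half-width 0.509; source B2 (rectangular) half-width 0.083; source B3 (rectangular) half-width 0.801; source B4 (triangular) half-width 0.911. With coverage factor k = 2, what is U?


mean = (136.074 + 134.894 + 134.265 + 134.298 + 134.327 + 134.727 + 138.11) / 7 = 135.2421429
s = sqrt(sum((x - mean)^2)/(n-1)) = 1.4134395
u_A = s / sqrt(n) = 1.4134395 / sqrt(7) = 0.53422992
u_B1 = 0.509 / sqrt(2) = 0.35991735
u_B2 = 0.083 / sqrt(3) = 0.047920072
u_B3 = 0.801 / sqrt(3) = 0.46245757
u_B4 = 0.911 / sqrt(6) = 0.37191419
uc = sqrt(0.53422992^2 + 0.35991735^2 + 0.047920072^2 + 0.46245757^2 + 0.37191419^2) = 0.87716909
U = k * uc = 2 * 0.87716909
U = 1.7543

1.7543


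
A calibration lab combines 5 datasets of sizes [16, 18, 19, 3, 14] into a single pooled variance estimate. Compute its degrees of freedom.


nu = sum_i (n_i - 1)
nu = ((16 - 1) + (18 - 1) + (19 - 1) + (3 - 1) + (14 - 1))
nu = 15 + 17 + 18 + 2 + 13
nu = 65

65


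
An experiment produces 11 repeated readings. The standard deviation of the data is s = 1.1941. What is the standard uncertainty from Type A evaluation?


u_A = s / sqrt(n)
u_A = 1.1941 / sqrt(11)
u_A = 1.1941 / 3.3166248
u_A = 0.3600

0.3600


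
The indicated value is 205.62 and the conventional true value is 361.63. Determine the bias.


Systematic error = measured - true
= 205.62 - 361.63
= -156.0100

-156.0100


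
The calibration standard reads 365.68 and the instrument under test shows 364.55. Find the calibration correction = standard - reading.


Correction = standard - reading
= 365.68 - 364.55
= 1.1300

1.1300


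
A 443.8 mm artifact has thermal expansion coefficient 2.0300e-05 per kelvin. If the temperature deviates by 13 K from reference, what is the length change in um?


dL = L * alpha * dT
= 443.8 * 2.0300e-05 * 13
= 0.1171188 mm
dL_um = 0.1171188 * 1000 = 117.1188 um

117.1188


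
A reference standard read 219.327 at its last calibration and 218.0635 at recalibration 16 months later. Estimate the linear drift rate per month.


rate = (v2 - v1) / months
= (218.0635 - 219.327) / 16
= -1.2635 / 16
= -0.0790

-0.0790


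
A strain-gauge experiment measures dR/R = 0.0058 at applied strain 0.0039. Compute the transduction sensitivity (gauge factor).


GF = (dR/R) / epsilon
= 0.0058 / 0.0039
= 1.4872

1.4872


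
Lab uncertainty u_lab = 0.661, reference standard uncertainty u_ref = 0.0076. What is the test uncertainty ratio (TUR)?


TUR = u_lab / u_ref
= 0.661 / 0.0076
= 86.9737

86.9737


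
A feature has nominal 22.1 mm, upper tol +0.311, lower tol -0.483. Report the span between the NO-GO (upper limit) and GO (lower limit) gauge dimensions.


GO = nominal - lower_tol (smallest hole = maximum material condition)
GO = 22.1 - 0.483 = 21.617
NO-GO = nominal + upper_tol (largest hole = least material condition)
NO-GO = 22.1 + 0.311 = 22.411
spread = NO-GO - GO = 22.411 - 21.617 = 0.7940

0.7940


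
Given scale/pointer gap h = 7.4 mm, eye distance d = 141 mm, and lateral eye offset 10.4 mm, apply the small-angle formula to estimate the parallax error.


error = h * offset / d
= 7.4 * 10.4 / 141
= 0.5458

0.5458


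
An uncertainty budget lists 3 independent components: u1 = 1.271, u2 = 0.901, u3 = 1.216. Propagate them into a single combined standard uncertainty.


uc = sqrt(1.271^2 + 0.901^2 + 1.216^2)
uc = sqrt(3.905898)
uc = 1.9763

1.9763


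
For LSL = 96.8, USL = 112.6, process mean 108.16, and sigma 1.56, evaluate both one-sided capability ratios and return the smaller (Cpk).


Cpu = (USL - mean) / (3*sigma) = (112.6 - 108.16) / (3*1.56) = 0.9487
Cpl = (mean - LSL) / (3*sigma) = (108.16 - 96.8) / (3*1.56) = 2.4274
Cpk = min(Cpu, Cpl) = 0.9487

0.9487


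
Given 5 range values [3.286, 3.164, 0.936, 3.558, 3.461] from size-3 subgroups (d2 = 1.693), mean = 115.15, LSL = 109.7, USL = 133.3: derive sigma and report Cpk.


R_bar = (3.286 + 3.164 + 0.936 + 3.558 + 3.461) / 5 = 2.881
sigma = R_bar / d2 = 2.881 / 1.693 = 1.7017129
Cp = (USL - LSL)/(6*sigma) = (133.3 - 109.7)/(6*1.7017129) = 2.3114
Cpu = (133.3 - 115.15)/(3*1.7017129) = 3.5552
Cpl = (115.15 - 109.7)/(3*1.7017129) = 1.0676
Cpk = min(Cpu, Cpl) = 1.0676

1.0676


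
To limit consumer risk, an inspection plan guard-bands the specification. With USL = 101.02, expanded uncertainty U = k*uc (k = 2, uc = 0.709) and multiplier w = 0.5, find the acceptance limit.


U = k * uc = 2 * 0.709 = 1.418
guard band g = w * U = 0.5 * 1.418 = 0.709
AL = USL - g = 101.02 - 0.709
AL = 100.3110

100.3110


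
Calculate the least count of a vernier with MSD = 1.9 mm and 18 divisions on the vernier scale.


LC = MSD / n_div
= 1.9 / 18
= 0.1056

0.1056


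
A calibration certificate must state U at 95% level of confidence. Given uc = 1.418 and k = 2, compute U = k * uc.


U = k * uc
U = 2 * 1.418
U = 2.8360

2.8360


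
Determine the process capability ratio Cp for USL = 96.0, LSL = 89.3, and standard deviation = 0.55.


Cp = (USL - LSL) / (6 * sigma)
= (96.0 - 89.3) / (6 * 0.55)
= 6.7000 / 3.3000
= 2.0303

2.0303


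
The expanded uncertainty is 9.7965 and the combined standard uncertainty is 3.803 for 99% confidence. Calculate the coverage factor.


k = U / uc
k = 9.7965 / 3.803
k = 2.576

2.576
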